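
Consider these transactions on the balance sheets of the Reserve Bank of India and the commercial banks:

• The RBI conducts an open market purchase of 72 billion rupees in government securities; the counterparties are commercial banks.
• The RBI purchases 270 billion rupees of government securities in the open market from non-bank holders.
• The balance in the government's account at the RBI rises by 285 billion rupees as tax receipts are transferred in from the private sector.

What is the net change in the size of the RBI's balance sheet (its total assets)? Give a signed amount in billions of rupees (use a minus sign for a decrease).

+342 billion

OMO purchase (from banks) 72 billion rupees: an RBI asset is acquired → +72B.
Asset purchase (from non-banks) 270 billion rupees: an RBI asset is acquired → +270B.
Government account inflow 285 billion rupees: only the composition of liabilities changes → 0.
Net: 72 + 270 + 0 = +342 billion.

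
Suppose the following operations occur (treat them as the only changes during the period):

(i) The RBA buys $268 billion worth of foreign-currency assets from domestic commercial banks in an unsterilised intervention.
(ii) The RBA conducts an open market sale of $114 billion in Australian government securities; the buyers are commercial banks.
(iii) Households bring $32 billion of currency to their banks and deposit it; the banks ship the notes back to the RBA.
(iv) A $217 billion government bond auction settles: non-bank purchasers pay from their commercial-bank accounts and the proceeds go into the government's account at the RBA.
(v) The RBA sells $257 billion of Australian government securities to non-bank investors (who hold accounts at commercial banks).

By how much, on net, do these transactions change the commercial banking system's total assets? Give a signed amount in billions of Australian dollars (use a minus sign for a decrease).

-$442 billion

RBA balance sheet:
  Assets:      Securities −$371B, Foreign assets +$268B
  Liabilities: Bank reserves −$288B, Currency in circulation −$32B, Government deposits +$217B
Commercial banking system:
  Assets:      Reserves at CB −$288B, Securities +$114B, Foreign assets −$268B
  Liabilities: Checkable deposits −$442B
Change in total bank assets = -$442 billion.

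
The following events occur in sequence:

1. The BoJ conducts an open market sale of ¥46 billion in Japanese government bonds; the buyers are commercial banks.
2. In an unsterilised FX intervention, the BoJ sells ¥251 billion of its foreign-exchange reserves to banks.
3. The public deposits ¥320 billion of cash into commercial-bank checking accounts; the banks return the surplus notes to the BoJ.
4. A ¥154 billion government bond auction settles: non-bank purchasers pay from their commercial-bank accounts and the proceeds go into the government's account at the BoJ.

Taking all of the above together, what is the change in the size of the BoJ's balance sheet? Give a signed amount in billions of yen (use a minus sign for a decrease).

-¥297 billion

BoJ balance sheet:
  Assets:      Securities −¥46B, Foreign assets −¥251B
  Liabilities: Bank reserves −¥131B, Currency in circulation −¥320B, Government deposits +¥154B
Commercial banking system:
  Assets:      Reserves at CB −¥131B, Securities +¥46B, Foreign assets +¥251B
  Liabilities: Checkable deposits +¥166B
Change in total BoJ assets = -¥297 billion.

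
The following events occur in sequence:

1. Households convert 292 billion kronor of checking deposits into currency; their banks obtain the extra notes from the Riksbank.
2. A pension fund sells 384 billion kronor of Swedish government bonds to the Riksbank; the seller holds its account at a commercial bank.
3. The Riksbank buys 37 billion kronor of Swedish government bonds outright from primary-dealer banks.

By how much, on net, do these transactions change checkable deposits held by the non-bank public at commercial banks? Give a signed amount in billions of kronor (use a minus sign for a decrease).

Currency withdrawal 292 billion kronor: non-bank counterparties' bank balances fall → −292B.
Asset purchase (from non-banks) 384 billion kronor: non-bank counterparties' bank balances rise → +384B.
OMO purchase (from banks) 37 billion kronor: the counterparty is a bank, so public deposits are unchanged → 0.
Net: −292 + 384 + 0 = +92 billion.

+92 billion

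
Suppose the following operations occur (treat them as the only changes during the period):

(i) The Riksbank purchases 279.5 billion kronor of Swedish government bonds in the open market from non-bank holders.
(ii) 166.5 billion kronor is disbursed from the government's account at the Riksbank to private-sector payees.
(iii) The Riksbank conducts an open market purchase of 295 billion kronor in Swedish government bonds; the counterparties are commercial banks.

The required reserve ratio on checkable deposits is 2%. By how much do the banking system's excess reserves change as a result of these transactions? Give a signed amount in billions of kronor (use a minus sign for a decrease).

Asset purchase (from non-banks) 279.5 billion kronor: reserves +279.5B, deposits +279.5B.
Government spending 166.5 billion kronor: reserves +166.5B, deposits +166.5B.
OMO purchase (from banks) 295 billion kronor: reserves +295B, deposits 0.
Totals: Δreserves = +741B, Δdeposits = +446B.
Δrequired reserves = 2% × +446B = +8.92B.
Δexcess reserves = Δreserves − Δrequired = +741B − (+8.92B) = +732.08 billion.

+732.08 billion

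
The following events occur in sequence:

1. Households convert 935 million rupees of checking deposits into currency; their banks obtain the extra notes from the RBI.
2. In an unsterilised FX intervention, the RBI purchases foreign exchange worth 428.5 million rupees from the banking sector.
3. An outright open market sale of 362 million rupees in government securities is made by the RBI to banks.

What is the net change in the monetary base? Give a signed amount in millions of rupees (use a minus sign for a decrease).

+66.5 million

Currency withdrawal 935 million rupees: just a shift between currency and reserves — both are base money → 0.
FX purchase 428.5 million rupees: RBI balance sheet expands → +428.5M.
OMO sale (to banks) 362 million rupees: RBI balance sheet contracts → −362M.
Net: 0 + 428.5 − 362 = +66.5 million.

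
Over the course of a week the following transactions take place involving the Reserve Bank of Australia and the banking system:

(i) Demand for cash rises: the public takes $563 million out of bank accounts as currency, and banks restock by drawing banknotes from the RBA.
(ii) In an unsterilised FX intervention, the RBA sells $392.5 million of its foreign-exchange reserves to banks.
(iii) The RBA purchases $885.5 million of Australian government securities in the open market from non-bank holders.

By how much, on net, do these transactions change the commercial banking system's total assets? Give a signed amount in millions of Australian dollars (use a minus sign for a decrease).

RBA balance sheet:
  Assets:      Securities +$885.5M, Foreign assets −$392.5M
  Liabilities: Bank reserves −$70M, Currency in circulation +$563M
Commercial banking system:
  Assets:      Reserves at CB −$70M, Foreign assets +$392.5M
  Liabilities: Checkable deposits +$322.5M
Change in total bank assets = +$322.5 million.

+$322.5 million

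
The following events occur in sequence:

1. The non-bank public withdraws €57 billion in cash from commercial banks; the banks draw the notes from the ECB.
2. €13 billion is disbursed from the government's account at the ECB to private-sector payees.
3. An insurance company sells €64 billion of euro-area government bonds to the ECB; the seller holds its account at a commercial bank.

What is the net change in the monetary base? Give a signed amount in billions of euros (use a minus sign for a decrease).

+€77 billion

ECB balance sheet:
  Assets:      Securities +€64B
  Liabilities: Bank reserves +€20B, Currency in circulation +€57B, Government deposits −€13B
Commercial banking system:
  Assets:      Reserves at CB +€20B
  Liabilities: Checkable deposits +€20B
Monetary base = currency + reserves: +€57B + (+€20B) = +€77 billion.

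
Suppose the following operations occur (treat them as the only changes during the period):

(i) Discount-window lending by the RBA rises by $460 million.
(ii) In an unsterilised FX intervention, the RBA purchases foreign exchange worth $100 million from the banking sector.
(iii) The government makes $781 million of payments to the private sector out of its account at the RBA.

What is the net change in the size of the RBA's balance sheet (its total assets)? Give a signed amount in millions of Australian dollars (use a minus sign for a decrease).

Discount-window loan $460 million: an RBA asset is acquired → +$460M.
FX purchase $100 million: an RBA asset is acquired → +$100M.
Government spending $781 million: only the composition of liabilities changes → 0.
Net: 460 + 100 + 0 = +$560 million.

+$560 million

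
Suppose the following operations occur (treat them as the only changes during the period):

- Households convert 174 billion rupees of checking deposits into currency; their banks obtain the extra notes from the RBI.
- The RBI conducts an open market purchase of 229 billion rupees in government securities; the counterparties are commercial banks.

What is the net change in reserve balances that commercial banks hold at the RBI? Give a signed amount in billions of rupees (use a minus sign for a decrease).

+55 billion

Currency withdrawal 174 billion rupees: banks swap reserves for currency → −174B.
OMO purchase (from banks) 229 billion rupees: the RBI pays by crediting reserve accounts → +229B.
Net: −174 + 229 = +55 billion.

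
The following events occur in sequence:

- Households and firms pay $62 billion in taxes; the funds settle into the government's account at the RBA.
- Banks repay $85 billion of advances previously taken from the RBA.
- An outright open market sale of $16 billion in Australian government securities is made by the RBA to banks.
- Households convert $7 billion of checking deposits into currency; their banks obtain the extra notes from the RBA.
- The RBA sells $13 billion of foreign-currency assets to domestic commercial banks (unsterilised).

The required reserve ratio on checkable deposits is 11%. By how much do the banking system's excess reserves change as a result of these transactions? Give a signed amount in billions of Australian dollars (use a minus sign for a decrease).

-$175.41 billion

Government account inflow $62 billion: reserves −$62B, deposits −$62B.
Discount-window repayment $85 billion: reserves −$85B, deposits 0.
OMO sale (to banks) $16 billion: reserves −$16B, deposits 0.
Currency withdrawal $7 billion: reserves −$7B, deposits −$7B.
FX sale $13 billion: reserves −$13B, deposits 0.
Totals: Δreserves = −$183B, Δdeposits = −$69B.
Δrequired reserves = 11% × −$69B = −$7.59B.
Δexcess reserves = Δreserves − Δrequired = −$183B − (−$7.59B) = -$175.41 billion.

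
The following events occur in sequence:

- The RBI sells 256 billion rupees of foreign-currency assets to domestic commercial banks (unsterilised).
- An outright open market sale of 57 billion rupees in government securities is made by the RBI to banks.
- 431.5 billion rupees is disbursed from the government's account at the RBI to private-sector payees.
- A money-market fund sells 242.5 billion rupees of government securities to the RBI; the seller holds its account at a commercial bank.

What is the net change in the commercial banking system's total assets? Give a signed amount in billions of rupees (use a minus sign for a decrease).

FX sale 256 billion rupees: just an asset swap on bank balance sheets → 0.
OMO sale (to banks) 57 billion rupees: just an asset swap on bank balance sheets → 0.
Government spending 431.5 billion rupees: bank balance sheets expand → +431.5B.
Asset purchase (from non-banks) 242.5 billion rupees: bank balance sheets expand → +242.5B.
Net: 0 + 0 + 431.5 + 242.5 = +674 billion.

+674 billion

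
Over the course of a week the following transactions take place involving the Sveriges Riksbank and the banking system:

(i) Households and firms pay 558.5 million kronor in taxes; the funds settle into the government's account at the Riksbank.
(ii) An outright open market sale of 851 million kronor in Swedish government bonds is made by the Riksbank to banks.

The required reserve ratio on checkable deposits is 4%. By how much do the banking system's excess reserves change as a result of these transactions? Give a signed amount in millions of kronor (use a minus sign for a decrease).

-1387.16 million

Government account inflow 558.5 million kronor: reserves −558.5M, deposits −558.5M.
OMO sale (to banks) 851 million kronor: reserves −851M, deposits 0.
Totals: Δreserves = −1409.5M, Δdeposits = −558.5M.
Δrequired reserves = 4% × −558.5M = −22.34M.
Δexcess reserves = Δreserves − Δrequired = −1409.5M − (−22.34M) = -1387.16 million.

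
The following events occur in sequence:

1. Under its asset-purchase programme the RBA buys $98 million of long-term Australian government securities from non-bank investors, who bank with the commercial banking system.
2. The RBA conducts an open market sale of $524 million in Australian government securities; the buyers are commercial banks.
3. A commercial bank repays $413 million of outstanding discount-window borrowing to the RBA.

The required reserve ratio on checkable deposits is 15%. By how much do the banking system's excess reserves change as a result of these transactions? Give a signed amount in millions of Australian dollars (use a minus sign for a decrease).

Asset purchase (from non-banks) $98 million: reserves +$98M, deposits +$98M.
OMO sale (to banks) $524 million: reserves −$524M, deposits 0.
Discount-window repayment $413 million: reserves −$413M, deposits 0.
Totals: Δreserves = −$839M, Δdeposits = +$98M.
Δrequired reserves = 15% × +$98M = +$14.7M.
Δexcess reserves = Δreserves − Δrequired = −$839M − (+$14.7M) = -$853.7 million.

-$853.7 million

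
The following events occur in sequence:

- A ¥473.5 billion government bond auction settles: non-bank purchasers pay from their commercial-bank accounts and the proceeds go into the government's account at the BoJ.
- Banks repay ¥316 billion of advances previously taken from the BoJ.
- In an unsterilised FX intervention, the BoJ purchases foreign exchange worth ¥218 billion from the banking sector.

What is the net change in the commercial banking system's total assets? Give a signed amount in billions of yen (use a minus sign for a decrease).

-¥789.5 billion

Government account inflow ¥473.5 billion: bank balance sheets shrink → −¥473.5B.
Discount-window repayment ¥316 billion: bank balance sheets shrink → −¥316B.
FX purchase ¥218 billion: just an asset swap on bank balance sheets → 0.
Net: −473.5 − 316 + 0 = -¥789.5 billion.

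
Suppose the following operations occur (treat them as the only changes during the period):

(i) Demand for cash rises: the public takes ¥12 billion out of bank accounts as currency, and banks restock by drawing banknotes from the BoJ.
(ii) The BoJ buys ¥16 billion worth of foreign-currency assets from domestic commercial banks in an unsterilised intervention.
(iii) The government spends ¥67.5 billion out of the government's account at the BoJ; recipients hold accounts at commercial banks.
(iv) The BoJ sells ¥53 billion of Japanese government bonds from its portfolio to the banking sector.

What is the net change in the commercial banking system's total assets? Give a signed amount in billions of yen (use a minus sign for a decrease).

+¥55.5 billion

BoJ balance sheet:
  Assets:      Securities −¥53B, Foreign assets +¥16B
  Liabilities: Bank reserves +¥18.5B, Currency in circulation +¥12B, Government deposits −¥67.5B
Commercial banking system:
  Assets:      Reserves at CB +¥18.5B, Securities +¥53B, Foreign assets −¥16B
  Liabilities: Checkable deposits +¥55.5B
Change in total bank assets = +¥55.5 billion.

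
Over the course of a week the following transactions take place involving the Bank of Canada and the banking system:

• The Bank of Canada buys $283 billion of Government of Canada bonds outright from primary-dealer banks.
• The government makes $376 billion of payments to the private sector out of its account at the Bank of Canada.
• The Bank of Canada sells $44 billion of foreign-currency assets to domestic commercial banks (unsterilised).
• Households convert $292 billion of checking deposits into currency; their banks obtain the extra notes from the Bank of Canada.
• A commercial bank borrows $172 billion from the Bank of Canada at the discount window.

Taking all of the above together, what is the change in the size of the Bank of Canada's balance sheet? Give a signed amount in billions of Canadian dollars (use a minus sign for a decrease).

+$411 billion

OMO purchase (from banks) $283 billion: a Bank of Canada asset is acquired → +$283B.
Government spending $376 billion: only the composition of liabilities changes → 0.
FX sale $44 billion: a Bank of Canada asset is shed → −$44B.
Currency withdrawal $292 billion: only the composition of liabilities changes → 0.
Discount-window loan $172 billion: a Bank of Canada asset is acquired → +$172B.
Net: 283 + 0 − 44 + 0 + 172 = +$411 billion.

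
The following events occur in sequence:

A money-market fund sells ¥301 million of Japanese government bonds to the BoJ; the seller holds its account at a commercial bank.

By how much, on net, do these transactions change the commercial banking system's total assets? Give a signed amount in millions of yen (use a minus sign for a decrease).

+¥301 million

Asset purchase (from non-banks) ¥301 million: bank balance sheets expand → +¥301M.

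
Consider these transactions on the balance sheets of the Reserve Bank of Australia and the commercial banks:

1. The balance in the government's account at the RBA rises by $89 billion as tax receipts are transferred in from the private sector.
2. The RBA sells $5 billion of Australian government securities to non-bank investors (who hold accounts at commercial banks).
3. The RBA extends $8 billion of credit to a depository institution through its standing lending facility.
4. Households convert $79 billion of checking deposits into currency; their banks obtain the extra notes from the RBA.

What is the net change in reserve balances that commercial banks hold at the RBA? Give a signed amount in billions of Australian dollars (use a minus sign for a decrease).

-$165 billion

Government account inflow $89 billion: funds move from bank reserves into the government account → −$89B.
Asset sale (to non-banks) $5 billion: the non-bank buyers' banks settle from reserves → −$5B.
Discount-window loan $8 billion: the loan is credited to the bank's reserve account → +$8B.
Currency withdrawal $79 billion: banks swap reserves for currency → −$79B.
Net: −89 − 5 + 8 − 79 = -$165 billion.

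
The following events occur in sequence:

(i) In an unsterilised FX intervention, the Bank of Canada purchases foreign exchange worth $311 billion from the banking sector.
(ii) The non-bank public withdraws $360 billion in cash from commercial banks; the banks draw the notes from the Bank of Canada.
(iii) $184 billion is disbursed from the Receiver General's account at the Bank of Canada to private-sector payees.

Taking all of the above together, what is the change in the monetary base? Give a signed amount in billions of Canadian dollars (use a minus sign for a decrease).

FX purchase $311 billion: Bank of Canada balance sheet expands → +$311B.
Currency withdrawal $360 billion: just a shift between currency and reserves — both are base money → 0.
Government spending $184 billion: a non-base liability converts back to reserves → +$184B.
Net: 311 + 0 + 184 = +$495 billion.

+$495 billion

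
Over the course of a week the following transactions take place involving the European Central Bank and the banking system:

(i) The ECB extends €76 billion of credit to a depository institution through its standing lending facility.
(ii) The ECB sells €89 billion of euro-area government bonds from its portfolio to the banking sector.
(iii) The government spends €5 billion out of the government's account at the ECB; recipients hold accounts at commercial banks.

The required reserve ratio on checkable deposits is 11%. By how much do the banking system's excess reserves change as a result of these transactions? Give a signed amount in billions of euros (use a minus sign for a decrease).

-€8.55 billion

Discount-window loan €76 billion: reserves +€76B, deposits 0.
OMO sale (to banks) €89 billion: reserves −€89B, deposits 0.
Government spending €5 billion: reserves +€5B, deposits +€5B.
Totals: Δreserves = −€8B, Δdeposits = +€5B.
Δrequired reserves = 11% × +€5B = +€0.55B.
Δexcess reserves = Δreserves − Δrequired = −€8B − (+€0.55B) = -€8.55 billion.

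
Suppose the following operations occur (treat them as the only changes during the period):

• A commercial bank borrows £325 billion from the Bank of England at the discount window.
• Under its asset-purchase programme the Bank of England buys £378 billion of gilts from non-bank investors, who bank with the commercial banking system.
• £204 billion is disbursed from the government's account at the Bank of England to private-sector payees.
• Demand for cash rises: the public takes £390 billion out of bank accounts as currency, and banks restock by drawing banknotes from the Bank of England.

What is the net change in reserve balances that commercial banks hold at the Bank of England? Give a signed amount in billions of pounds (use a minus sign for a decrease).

+£517 billion

Discount-window loan £325 billion: the loan is credited to the bank's reserve account → +£325B.
Asset purchase (from non-banks) £378 billion: the Bank of England pays by crediting reserve accounts → +£378B.
Government spending £204 billion: government payments flow into bank reserve accounts → +£204B.
Currency withdrawal £390 billion: banks swap reserves for currency → −£390B.
Net: 325 + 378 + 204 − 390 = +£517 billion.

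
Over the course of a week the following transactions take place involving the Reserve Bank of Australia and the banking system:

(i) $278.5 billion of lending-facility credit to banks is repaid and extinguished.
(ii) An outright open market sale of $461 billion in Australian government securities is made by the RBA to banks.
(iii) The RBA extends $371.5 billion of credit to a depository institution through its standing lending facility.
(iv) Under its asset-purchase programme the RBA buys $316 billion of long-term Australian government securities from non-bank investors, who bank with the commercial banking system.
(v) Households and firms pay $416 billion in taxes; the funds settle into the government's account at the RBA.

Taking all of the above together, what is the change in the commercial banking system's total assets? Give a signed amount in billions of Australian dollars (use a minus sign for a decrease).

-$7 billion

Discount-window repayment $278.5 billion: bank balance sheets shrink → −$278.5B.
OMO sale (to banks) $461 billion: just an asset swap on bank balance sheets → 0.
Discount-window loan $371.5 billion: bank balance sheets expand → +$371.5B.
Asset purchase (from non-banks) $316 billion: bank balance sheets expand → +$316B.
Government account inflow $416 billion: bank balance sheets shrink → −$416B.
Net: −278.5 + 0 + 371.5 + 316 − 416 = -$7 billion.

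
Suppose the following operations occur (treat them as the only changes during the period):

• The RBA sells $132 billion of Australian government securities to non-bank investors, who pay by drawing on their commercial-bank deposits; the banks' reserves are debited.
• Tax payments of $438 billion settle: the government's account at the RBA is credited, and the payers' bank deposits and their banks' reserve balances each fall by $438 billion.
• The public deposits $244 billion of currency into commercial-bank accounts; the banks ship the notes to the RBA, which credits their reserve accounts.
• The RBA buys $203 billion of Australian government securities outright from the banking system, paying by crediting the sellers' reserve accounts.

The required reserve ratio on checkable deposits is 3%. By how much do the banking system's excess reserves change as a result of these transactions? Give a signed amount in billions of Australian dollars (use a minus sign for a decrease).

-$113.22 billion

Asset sale (to non-banks) $132 billion: reserves −$132B, deposits −$132B.
Government account inflow $438 billion: reserves −$438B, deposits −$438B.
Currency deposit $244 billion: reserves +$244B, deposits +$244B.
OMO purchase (from banks) $203 billion: reserves +$203B, deposits 0.
Totals: Δreserves = −$123B, Δdeposits = −$326B.
Δrequired reserves = 3% × −$326B = −$9.78B.
Δexcess reserves = Δreserves − Δrequired = −$123B − (−$9.78B) = -$113.22 billion.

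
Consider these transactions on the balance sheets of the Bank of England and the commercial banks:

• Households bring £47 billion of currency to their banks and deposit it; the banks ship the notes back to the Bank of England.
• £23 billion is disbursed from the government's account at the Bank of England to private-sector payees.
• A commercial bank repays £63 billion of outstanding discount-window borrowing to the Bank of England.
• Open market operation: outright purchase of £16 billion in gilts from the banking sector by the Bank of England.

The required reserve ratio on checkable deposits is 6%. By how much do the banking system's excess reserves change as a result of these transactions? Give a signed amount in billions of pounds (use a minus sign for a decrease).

+£18.8 billion

Currency deposit £47 billion: reserves +£47B, deposits +£47B.
Government spending £23 billion: reserves +£23B, deposits +£23B.
Discount-window repayment £63 billion: reserves −£63B, deposits 0.
OMO purchase (from banks) £16 billion: reserves +£16B, deposits 0.
Totals: Δreserves = +£23B, Δdeposits = +£70B.
Δrequired reserves = 6% × +£70B = +£4.2B.
Δexcess reserves = Δreserves − Δrequired = +£23B − (+£4.2B) = +£18.8 billion.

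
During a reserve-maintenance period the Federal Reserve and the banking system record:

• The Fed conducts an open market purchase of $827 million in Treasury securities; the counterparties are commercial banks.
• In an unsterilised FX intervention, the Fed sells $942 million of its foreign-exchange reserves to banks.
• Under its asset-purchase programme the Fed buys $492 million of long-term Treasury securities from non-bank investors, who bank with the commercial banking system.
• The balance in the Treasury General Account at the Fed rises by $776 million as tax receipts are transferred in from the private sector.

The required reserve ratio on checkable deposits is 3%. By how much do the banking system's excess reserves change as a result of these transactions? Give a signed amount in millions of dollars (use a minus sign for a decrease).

OMO purchase (from banks) $827 million: reserves +$827M, deposits 0.
FX sale $942 million: reserves −$942M, deposits 0.
Asset purchase (from non-banks) $492 million: reserves +$492M, deposits +$492M.
Government account inflow $776 million: reserves −$776M, deposits −$776M.
Totals: Δreserves = −$399M, Δdeposits = −$284M.
Δrequired reserves = 3% × −$284M = −$8.52M.
Δexcess reserves = Δreserves − Δrequired = −$399M − (−$8.52M) = -$390.48 million.

-$390.48 million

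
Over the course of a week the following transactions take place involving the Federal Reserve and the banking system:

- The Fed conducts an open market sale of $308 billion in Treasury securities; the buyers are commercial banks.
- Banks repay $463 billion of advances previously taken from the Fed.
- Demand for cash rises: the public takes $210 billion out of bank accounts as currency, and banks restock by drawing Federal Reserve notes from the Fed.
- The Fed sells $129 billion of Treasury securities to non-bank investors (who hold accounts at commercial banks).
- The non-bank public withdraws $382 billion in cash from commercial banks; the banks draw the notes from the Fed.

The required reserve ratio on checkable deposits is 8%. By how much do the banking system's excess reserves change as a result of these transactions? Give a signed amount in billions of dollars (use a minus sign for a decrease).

-$1434.32 billion

OMO sale (to banks) $308 billion: reserves −$308B, deposits 0.
Discount-window repayment $463 billion: reserves −$463B, deposits 0.
Currency withdrawal $210 billion: reserves −$210B, deposits −$210B.
Asset sale (to non-banks) $129 billion: reserves −$129B, deposits −$129B.
Currency withdrawal $382 billion: reserves −$382B, deposits −$382B.
Totals: Δreserves = −$1492B, Δdeposits = −$721B.
Δrequired reserves = 8% × −$721B = −$57.68B.
Δexcess reserves = Δreserves − Δrequired = −$1492B − (−$57.68B) = -$1434.32 billion.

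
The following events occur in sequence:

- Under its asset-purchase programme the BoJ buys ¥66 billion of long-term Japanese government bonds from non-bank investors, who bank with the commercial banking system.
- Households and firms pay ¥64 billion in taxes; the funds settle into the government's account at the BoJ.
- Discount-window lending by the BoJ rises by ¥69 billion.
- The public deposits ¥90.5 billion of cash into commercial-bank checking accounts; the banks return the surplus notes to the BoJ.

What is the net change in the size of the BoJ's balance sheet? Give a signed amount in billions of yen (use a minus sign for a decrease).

+¥135 billion

BoJ balance sheet:
  Assets:      Securities +¥66B, Loans to banks +¥69B
  Liabilities: Bank reserves +¥161.5B, Currency in circulation −¥90.5B, Government deposits +¥64B
Change in total BoJ assets = +¥135 billion.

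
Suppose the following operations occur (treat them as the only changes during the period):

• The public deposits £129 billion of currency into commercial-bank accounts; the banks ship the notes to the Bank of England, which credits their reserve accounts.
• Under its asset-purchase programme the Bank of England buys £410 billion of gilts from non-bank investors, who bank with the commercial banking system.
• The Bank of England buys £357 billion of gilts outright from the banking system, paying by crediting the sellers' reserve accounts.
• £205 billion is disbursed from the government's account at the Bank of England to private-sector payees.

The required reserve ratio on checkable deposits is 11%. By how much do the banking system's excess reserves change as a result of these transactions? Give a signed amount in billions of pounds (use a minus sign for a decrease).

+£1019.16 billion

Currency deposit £129 billion: reserves +£129B, deposits +£129B.
Asset purchase (from non-banks) £410 billion: reserves +£410B, deposits +£410B.
OMO purchase (from banks) £357 billion: reserves +£357B, deposits 0.
Government spending £205 billion: reserves +£205B, deposits +£205B.
Totals: Δreserves = +£1101B, Δdeposits = +£744B.
Δrequired reserves = 11% × +£744B = +£81.84B.
Δexcess reserves = Δreserves − Δrequired = +£1101B − (+£81.84B) = +£1019.16 billion.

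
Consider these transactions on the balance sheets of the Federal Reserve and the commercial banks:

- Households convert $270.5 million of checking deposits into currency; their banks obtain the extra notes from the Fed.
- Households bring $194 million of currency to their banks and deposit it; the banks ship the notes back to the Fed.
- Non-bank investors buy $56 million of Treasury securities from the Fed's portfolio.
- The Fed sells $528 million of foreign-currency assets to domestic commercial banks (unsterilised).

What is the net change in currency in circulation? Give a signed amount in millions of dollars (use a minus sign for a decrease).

Currency withdrawal $270.5 million: notes leave the central bank → +$270.5M.
Currency deposit $194 million: notes return to the central bank → −$194M.
Asset sale (to non-banks) $56 million: no currency enters or leaves circulation → 0.
FX sale $528 million: no currency enters or leaves circulation → 0.
Net: 270.5 − 194 + 0 + 0 = +$76.5 million.

+$76.5 million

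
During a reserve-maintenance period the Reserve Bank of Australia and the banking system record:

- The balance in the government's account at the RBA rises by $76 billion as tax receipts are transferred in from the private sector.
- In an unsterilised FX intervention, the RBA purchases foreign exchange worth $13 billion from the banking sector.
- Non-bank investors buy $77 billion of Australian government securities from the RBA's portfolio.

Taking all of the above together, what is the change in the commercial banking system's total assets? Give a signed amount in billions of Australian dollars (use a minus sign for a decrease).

-$153 billion

Government account inflow $76 billion: bank balance sheets shrink → −$76B.
FX purchase $13 billion: just an asset swap on bank balance sheets → 0.
Asset sale (to non-banks) $77 billion: bank balance sheets shrink → −$77B.
Net: −76 + 0 − 77 = -$153 billion.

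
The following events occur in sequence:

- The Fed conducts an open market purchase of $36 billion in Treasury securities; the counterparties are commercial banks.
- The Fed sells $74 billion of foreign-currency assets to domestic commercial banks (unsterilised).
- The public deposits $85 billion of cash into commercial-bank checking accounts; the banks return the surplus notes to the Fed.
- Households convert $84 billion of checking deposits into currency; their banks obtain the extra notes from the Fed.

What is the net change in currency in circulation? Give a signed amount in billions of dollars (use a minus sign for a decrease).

-$1 billion

Fed balance sheet:
  Assets:      Securities +$36B, Foreign assets −$74B
  Liabilities: Bank reserves −$37B, Currency in circulation −$1B
Commercial banking system:
  Assets:      Reserves at CB −$37B, Securities −$36B, Foreign assets +$74B
  Liabilities: Checkable deposits +$1B
So the change in currency in circulation is -$1 billion.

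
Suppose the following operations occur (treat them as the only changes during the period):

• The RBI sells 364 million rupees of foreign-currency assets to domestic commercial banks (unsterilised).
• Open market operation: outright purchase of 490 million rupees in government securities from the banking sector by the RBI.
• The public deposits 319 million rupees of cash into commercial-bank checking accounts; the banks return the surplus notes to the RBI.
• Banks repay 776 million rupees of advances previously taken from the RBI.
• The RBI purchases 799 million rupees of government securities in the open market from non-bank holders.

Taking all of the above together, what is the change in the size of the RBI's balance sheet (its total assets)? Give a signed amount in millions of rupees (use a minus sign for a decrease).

RBI balance sheet:
  Assets:      Securities +1289M, Loans to banks −776M, Foreign assets −364M
  Liabilities: Bank reserves +468M, Currency in circulation −319M
Commercial banking system:
  Assets:      Reserves at CB +468M, Securities −490M, Foreign assets +364M
  Liabilities: Checkable deposits +1118M, Borrowings from CB −776M
Change in total RBI assets = +149 million.

+149 million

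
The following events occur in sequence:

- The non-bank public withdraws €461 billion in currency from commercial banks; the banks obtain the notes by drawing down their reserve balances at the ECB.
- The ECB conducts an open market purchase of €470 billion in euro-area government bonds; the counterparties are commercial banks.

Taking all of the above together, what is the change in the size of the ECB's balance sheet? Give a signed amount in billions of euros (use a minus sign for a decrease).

ECB balance sheet:
  Assets:      Securities +€470B
  Liabilities: Bank reserves +€9B, Currency in circulation +€461B
Commercial banking system:
  Assets:      Reserves at CB +€9B, Securities −€470B
  Liabilities: Checkable deposits −€461B
Change in total ECB assets = +€470 billion.

+€470 billion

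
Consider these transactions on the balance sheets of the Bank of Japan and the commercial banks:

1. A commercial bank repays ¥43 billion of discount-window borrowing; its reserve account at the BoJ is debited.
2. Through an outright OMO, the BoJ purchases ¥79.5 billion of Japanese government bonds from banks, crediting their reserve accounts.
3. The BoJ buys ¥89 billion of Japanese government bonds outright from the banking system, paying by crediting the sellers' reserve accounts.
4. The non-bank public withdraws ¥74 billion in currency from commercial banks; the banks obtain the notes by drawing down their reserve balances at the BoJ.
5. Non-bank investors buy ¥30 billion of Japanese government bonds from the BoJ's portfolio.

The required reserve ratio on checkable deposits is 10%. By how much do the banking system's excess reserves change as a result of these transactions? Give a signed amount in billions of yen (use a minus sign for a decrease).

Discount-window repayment ¥43 billion: reserves −¥43B, deposits 0.
OMO purchase (from banks) ¥79.5 billion: reserves +¥79.5B, deposits 0.
OMO purchase (from banks) ¥89 billion: reserves +¥89B, deposits 0.
Currency withdrawal ¥74 billion: reserves −¥74B, deposits −¥74B.
Asset sale (to non-banks) ¥30 billion: reserves −¥30B, deposits −¥30B.
Totals: Δreserves = +¥21.5B, Δdeposits = −¥104B.
Δrequired reserves = 10% × −¥104B = −¥10.4B.
Δexcess reserves = Δreserves − Δrequired = +¥21.5B − (−¥10.4B) = +¥31.9 billion.

+¥31.9 billion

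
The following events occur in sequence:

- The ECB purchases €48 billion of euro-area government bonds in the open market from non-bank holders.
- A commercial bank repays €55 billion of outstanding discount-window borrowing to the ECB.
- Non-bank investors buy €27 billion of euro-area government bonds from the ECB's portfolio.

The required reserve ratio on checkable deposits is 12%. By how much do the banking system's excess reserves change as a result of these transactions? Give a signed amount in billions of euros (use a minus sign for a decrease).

-€36.52 billion

Asset purchase (from non-banks) €48 billion: reserves +€48B, deposits +€48B.
Discount-window repayment €55 billion: reserves −€55B, deposits 0.
Asset sale (to non-banks) €27 billion: reserves −€27B, deposits −€27B.
Totals: Δreserves = −€34B, Δdeposits = +€21B.
Δrequired reserves = 12% × +€21B = +€2.52B.
Δexcess reserves = Δreserves − Δrequired = −€34B − (+€2.52B) = -€36.52 billion.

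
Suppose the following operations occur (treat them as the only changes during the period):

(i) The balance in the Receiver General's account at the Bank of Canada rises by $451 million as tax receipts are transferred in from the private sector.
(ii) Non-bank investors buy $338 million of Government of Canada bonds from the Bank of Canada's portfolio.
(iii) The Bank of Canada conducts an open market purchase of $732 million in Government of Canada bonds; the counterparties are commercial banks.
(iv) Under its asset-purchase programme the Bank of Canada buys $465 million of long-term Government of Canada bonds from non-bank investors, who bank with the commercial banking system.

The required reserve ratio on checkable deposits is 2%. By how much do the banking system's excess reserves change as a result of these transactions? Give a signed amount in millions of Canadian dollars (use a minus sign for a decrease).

Government account inflow $451 million: reserves −$451M, deposits −$451M.
Asset sale (to non-banks) $338 million: reserves −$338M, deposits −$338M.
OMO purchase (from banks) $732 million: reserves +$732M, deposits 0.
Asset purchase (from non-banks) $465 million: reserves +$465M, deposits +$465M.
Totals: Δreserves = +$408M, Δdeposits = −$324M.
Δrequired reserves = 2% × −$324M = −$6.48M.
Δexcess reserves = Δreserves − Δrequired = +$408M − (−$6.48M) = +$414.48 million.

+$414.48 million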